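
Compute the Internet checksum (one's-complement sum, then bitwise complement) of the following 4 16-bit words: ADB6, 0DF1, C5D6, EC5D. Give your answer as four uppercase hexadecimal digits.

One's-complement addition (fold any carry out of bit 15 back into bit 0):
  0xADB6 + 0x0DF1 = 0x0BBA7
  0xBBA7 + 0xC5D6 = 0x1817D → wrap carry → 0x817E
  0x817E + 0xEC5D = 0x16DDB → wrap carry → 0x6DDC
One's-complement sum = 0x6DDC.
Checksum = ~0x6DDC & 0xFFFF = 0x9223.

9223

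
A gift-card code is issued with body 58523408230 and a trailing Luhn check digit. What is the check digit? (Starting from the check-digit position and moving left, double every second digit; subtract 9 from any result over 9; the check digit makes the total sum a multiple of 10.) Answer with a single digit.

3

Partial digits right→left: 0 3 2 8 0 4 3 2 5 8 5
Double every second digit counting from the check-digit position (so the 1st, 3rd, 5th, ... of the partial from the right).
  doubled (with −9 where >9): 0 4 0 6 1 1 → sum 12
  kept as-is: 3 8 4 2 8 → sum 25
Total = 12 + 25 = 37.
Check digit = (10 − (37 mod 10)) mod 10 = 3.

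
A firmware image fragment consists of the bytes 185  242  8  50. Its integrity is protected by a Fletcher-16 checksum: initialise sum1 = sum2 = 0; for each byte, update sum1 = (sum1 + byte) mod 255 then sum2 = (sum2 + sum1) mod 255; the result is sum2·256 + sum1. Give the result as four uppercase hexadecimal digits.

02E6

Running sums (mod 255):
  after byte 0 (185): sum1=185, sum2=185
  after byte 1 (242): sum1=172, sum2=102
  after byte 2 (8): sum1=180, sum2=27
  after byte 3 (50): sum1=230, sum2=2
Checksum = sum2·256 + sum1 = 2·256 + 230 = 742 = 0x02E6.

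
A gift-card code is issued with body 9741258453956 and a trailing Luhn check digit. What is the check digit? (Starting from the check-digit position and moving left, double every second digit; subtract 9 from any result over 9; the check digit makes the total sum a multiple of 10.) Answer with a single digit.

Partial digits right→left: 6 5 9 3 5 4 8 5 2 1 4 7 9
Double every second digit counting from the check-digit position (so the 1st, 3rd, 5th, ... of the partial from the right).
  doubled (with −9 where >9): 3 9 1 7 4 8 9 → sum 41
  kept as-is: 5 3 4 5 1 7 → sum 25
Total = 41 + 25 = 66.
Check digit = (10 − (66 mod 10)) mod 10 = 4.

4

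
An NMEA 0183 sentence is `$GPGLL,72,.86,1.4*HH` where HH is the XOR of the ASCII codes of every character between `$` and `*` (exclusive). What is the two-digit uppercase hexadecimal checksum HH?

XOR the ASCII codes of the payload characters:
  'G' = 0x47 → acc = 0x47
  'P' = 0x50 → acc = 0x17
  'G' = 0x47 → acc = 0x50
  'L' = 0x4C → acc = 0x1C
  'L' = 0x4C → acc = 0x50
  ',' = 0x2C → acc = 0x7C
  '7' = 0x37 → acc = 0x4B
  '2' = 0x32 → acc = 0x79
  ',' = 0x2C → acc = 0x55
  '.' = 0x2E → acc = 0x7B
  '8' = 0x38 → acc = 0x43
  '6' = 0x36 → acc = 0x75
  ',' = 0x2C → acc = 0x59
  '1' = 0x31 → acc = 0x68
  '.' = 0x2E → acc = 0x46
  '4' = 0x34 → acc = 0x72
Checksum = 0x72.

72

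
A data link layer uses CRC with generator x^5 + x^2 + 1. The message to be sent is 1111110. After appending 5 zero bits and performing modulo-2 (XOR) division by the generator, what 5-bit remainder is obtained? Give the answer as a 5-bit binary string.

11111

Append 5 zeros: 111111000000. Divide by 100101 (XOR where the leading bit is 1):
  pos 0: 111111 XOR 100101 = 011010
  pos 1: 110100 XOR 100101 = 010001
  pos 2: 100010 XOR 100101 = 000111
  pos 5: 111000 XOR 100101 = 011101
  pos 6: 111010 XOR 100101 = 011111
Remainder (last 5 bits) = 11111. This is the CRC / FCS.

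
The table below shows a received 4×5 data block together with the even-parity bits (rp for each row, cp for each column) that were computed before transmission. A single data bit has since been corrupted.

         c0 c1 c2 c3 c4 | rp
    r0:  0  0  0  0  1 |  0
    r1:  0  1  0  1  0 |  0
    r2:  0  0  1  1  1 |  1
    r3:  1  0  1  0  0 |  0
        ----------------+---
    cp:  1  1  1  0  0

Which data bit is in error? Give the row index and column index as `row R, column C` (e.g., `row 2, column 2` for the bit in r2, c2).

row 0, column 2

Recompute each row's even parity and compare to rp:
  r0: data parity 1, sent rp 0 → mismatch
  r1: data parity 0, sent rp 0 → ok
  r2: data parity 1, sent rp 1 → ok
  r3: data parity 0, sent rp 0 → ok
Recompute each column's even parity and compare to cp:
  c0: data parity 1, sent cp 1 → ok
  c1: data parity 1, sent cp 1 → ok
  c2: data parity 0, sent cp 1 → mismatch
  c3: data parity 0, sent cp 0 → ok
  c4: data parity 0, sent cp 0 → ok
Exactly one row (r0) and one column (c2) fail → the flipped bit is at their intersection.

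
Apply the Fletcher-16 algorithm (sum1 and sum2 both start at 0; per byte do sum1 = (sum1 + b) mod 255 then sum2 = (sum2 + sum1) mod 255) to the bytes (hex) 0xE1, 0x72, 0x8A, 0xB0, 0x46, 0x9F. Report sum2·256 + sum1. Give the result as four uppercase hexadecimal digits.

EF75

Running sums (mod 255):
  after byte 0 (0xE1): sum1=225, sum2=225
  after byte 1 (0x72): sum1=84, sum2=54
  after byte 2 (0x8A): sum1=222, sum2=21
  after byte 3 (0xB0): sum1=143, sum2=164
  after byte 4 (0x46): sum1=213, sum2=122
  after byte 5 (0x9F): sum1=117, sum2=239
Checksum = sum2·256 + sum1 = 239·256 + 117 = 61301 = 0xEF75.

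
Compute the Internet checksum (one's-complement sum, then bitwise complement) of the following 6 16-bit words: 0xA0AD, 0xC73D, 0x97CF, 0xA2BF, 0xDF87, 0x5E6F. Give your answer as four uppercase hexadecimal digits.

1F8E

One's-complement addition (fold any carry out of bit 15 back into bit 0):
  0xA0AD + 0xC73D = 0x167EA → wrap carry → 0x67EB
  0x67EB + 0x97CF = 0x0FFBA
  0xFFBA + 0xA2BF = 0x1A279 → wrap carry → 0xA27A
  0xA27A + 0xDF87 = 0x18201 → wrap carry → 0x8202
  0x8202 + 0x5E6F = 0x0E071
One's-complement sum = 0xE071.
Checksum = ~0xE071 & 0xFFFF = 0x1F8E.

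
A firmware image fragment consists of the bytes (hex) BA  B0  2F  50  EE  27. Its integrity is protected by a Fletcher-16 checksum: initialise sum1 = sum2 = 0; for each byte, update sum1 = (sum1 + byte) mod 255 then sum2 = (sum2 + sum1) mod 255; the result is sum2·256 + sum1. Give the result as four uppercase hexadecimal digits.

Running sums (mod 255):
  after byte 0 (BA): sum1=186, sum2=186
  after byte 1 (B0): sum1=107, sum2=38
  after byte 2 (2F): sum1=154, sum2=192
  after byte 3 (50): sum1=234, sum2=171
  after byte 4 (EE): sum1=217, sum2=133
  after byte 5 (27): sum1=1, sum2=134
Checksum = sum2·256 + sum1 = 134·256 + 1 = 34305 = 0x8601.

8601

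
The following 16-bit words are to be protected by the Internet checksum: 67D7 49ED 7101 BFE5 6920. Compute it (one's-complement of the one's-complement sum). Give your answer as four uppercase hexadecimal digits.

One's-complement addition (fold any carry out of bit 15 back into bit 0):
  0x67D7 + 0x49ED = 0x0B1C4
  0xB1C4 + 0x7101 = 0x122C5 → wrap carry → 0x22C6
  0x22C6 + 0xBFE5 = 0x0E2AB
  0xE2AB + 0x6920 = 0x14BCB → wrap carry → 0x4BCC
One's-complement sum = 0x4BCC.
Checksum = ~0x4BCC & 0xFFFF = 0xB433.

B433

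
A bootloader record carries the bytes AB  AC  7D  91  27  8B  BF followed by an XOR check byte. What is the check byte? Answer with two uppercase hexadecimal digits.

F8

XOR the bytes together:
  start with 0xAB
  0xAB ⊕ 0xAC = 0x07
  0x07 ⊕ 0x7D = 0x7A
  0x7A ⊕ 0x91 = 0xEB
  0xEB ⊕ 0x27 = 0xCC
  0xCC ⊕ 0x8B = 0x47
  0x47 ⊕ 0xBF = 0xF8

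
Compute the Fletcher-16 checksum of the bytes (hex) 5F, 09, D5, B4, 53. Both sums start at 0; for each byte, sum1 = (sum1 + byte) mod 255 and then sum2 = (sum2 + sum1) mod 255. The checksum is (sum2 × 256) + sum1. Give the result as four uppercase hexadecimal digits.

3F46

Running sums (mod 255):
  after byte 0 (5F): sum1=95, sum2=95
  after byte 1 (09): sum1=104, sum2=199
  after byte 2 (D5): sum1=62, sum2=6
  after byte 3 (B4): sum1=242, sum2=248
  after byte 4 (53): sum1=70, sum2=63
Checksum = sum2·256 + sum1 = 63·256 + 70 = 16198 = 0x3F46.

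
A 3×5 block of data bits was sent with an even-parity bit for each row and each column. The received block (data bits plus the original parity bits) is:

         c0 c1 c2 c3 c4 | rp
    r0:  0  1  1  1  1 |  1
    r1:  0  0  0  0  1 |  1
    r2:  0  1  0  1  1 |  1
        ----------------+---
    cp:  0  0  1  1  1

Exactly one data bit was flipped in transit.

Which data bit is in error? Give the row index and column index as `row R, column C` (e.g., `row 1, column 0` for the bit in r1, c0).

row 0, column 3

Recompute each row's even parity and compare to rp:
  r0: data parity 0, sent rp 1 → mismatch
  r1: data parity 1, sent rp 1 → ok
  r2: data parity 1, sent rp 1 → ok
Recompute each column's even parity and compare to cp:
  c0: data parity 0, sent cp 0 → ok
  c1: data parity 0, sent cp 0 → ok
  c2: data parity 1, sent cp 1 → ok
  c3: data parity 0, sent cp 1 → mismatch
  c4: data parity 1, sent cp 1 → ok
Exactly one row (r0) and one column (c3) fail → the flipped bit is at their intersection.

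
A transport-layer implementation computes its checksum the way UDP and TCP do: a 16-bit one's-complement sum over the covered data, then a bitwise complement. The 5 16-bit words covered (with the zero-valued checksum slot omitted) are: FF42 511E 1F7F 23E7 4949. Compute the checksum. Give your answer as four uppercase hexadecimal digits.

One's-complement addition (fold any carry out of bit 15 back into bit 0):
  0xFF42 + 0x511E = 0x15060 → wrap carry → 0x5061
  0x5061 + 0x1F7F = 0x06FE0
  0x6FE0 + 0x23E7 = 0x093C7
  0x93C7 + 0x4949 = 0x0DD10
One's-complement sum = 0xDD10.
Checksum = ~0xDD10 & 0xFFFF = 0x22EF.

22EF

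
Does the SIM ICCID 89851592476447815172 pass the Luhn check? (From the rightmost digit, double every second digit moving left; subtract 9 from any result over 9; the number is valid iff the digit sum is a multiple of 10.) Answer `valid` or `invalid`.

valid

From the right, keep odd positions and double even positions (subtract 9 from any doubled value over 9):
  doubled (positions 2,4,...): 5 1 7 8 3 8 9 2 7 7 → sum 57
  kept (positions 1,3,...): 2 1 1 7 4 7 2 5 5 9 → sum 43
Total = 100.
100 mod 10 = 0, so the number is valid.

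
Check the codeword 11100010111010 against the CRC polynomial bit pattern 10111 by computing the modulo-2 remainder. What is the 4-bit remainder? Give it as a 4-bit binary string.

0000

Modulo-2 division of 11100010111010 by 10111:
  pos 0: 11100 XOR 10111 = 01011
  pos 1: 10110 XOR 10111 = 00001
  pos 5: 11011 XOR 10111 = 01100
  pos 6: 11001 XOR 10111 = 01110
  pos 7: 11100 XOR 10111 = 01011
  pos 8: 10111 XOR 10111 = 00000
Remainder = 0000 (zero — the frame passes the CRC check).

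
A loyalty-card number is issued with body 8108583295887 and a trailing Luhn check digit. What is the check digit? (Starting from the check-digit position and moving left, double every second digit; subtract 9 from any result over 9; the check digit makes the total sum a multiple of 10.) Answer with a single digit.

3

Partial digits right→left: 7 8 8 5 9 2 3 8 5 8 0 1 8
Double every second digit counting from the check-digit position (so the 1st, 3rd, 5th, ... of the partial from the right).
  doubled (with −9 where >9): 5 7 9 6 1 0 7 → sum 35
  kept as-is: 8 5 2 8 8 1 → sum 32
Total = 35 + 32 = 67.
Check digit = (10 − (67 mod 10)) mod 10 = 3.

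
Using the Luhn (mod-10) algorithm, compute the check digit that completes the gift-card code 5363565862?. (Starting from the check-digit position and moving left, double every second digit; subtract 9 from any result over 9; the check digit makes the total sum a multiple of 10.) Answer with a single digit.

7

Partial digits right→left: 2 6 8 5 6 5 3 6 3 5
Double every second digit counting from the check-digit position (so the 1st, 3rd, 5th, ... of the partial from the right).
  doubled (with −9 where >9): 4 7 3 6 6 → sum 26
  kept as-is: 6 5 5 6 5 → sum 27
Total = 26 + 27 = 53.
Check digit = (10 − (53 mod 10)) mod 10 = 7.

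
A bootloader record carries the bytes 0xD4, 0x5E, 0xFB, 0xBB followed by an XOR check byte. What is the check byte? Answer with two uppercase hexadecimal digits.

CA

XOR the bytes together:
  start with 0xD4
  0xD4 ⊕ 0x5E = 0x8A
  0x8A ⊕ 0xFB = 0x71
  0x71 ⊕ 0xBB = 0xCA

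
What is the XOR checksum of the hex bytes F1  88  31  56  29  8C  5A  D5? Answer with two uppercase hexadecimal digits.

34

XOR the bytes together:
  start with 0xF1
  0xF1 ⊕ 0x88 = 0x79
  0x79 ⊕ 0x31 = 0x48
  0x48 ⊕ 0x56 = 0x1E
  0x1E ⊕ 0x29 = 0x37
  0x37 ⊕ 0x8C = 0xBB
  0xBB ⊕ 0x5A = 0xE1
  0xE1 ⊕ 0xD5 = 0x34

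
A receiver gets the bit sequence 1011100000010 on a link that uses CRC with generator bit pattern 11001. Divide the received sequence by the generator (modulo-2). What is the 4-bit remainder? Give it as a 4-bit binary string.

Modulo-2 division of 1011100000010 by 11001:
  pos 0: 10111 XOR 11001 = 01110
  pos 1: 11100 XOR 11001 = 00101
  pos 3: 10100 XOR 11001 = 01101
  pos 4: 11010 XOR 11001 = 00011
  pos 7: 11001 XOR 11001 = 00000
Remainder = 0000 (zero — the frame passes the CRC check).

0000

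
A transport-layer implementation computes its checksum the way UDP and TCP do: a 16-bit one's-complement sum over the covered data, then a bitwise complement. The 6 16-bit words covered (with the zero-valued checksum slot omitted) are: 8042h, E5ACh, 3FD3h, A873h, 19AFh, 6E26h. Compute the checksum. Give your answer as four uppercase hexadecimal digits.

29F4

One's-complement addition (fold any carry out of bit 15 back into bit 0):
  0x8042 + 0xE5AC = 0x165EE → wrap carry → 0x65EF
  0x65EF + 0x3FD3 = 0x0A5C2
  0xA5C2 + 0xA873 = 0x14E35 → wrap carry → 0x4E36
  0x4E36 + 0x19AF = 0x067E5
  0x67E5 + 0x6E26 = 0x0D60B
One's-complement sum = 0xD60B.
Checksum = ~0xD60B & 0xFFFF = 0x29F4.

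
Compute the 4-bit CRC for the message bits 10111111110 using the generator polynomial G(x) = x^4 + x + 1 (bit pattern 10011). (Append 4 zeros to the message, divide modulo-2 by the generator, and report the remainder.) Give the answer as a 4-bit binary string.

0001

Append 4 zeros: 101111111100000. Divide by 10011 (XOR where the leading bit is 1):
  pos 0: 10111 XOR 10011 = 00100
  pos 2: 10011 XOR 10011 = 00000
  pos 7: 11100 XOR 10011 = 01111
  pos 8: 11110 XOR 10011 = 01101
  pos 9: 11010 XOR 10011 = 01001
  pos 10: 10010 XOR 10011 = 00001
Remainder (last 4 bits) = 0001. This is the CRC / FCS.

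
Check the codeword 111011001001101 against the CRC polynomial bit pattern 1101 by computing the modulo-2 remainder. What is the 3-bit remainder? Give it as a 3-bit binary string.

011

Modulo-2 division of 111011001001101 by 1101:
  pos 0: 1110 XOR 1101 = 0011
  pos 2: 1111 XOR 1101 = 0010
  pos 4: 1000 XOR 1101 = 0101
  pos 5: 1011 XOR 1101 = 0110
  pos 6: 1100 XOR 1101 = 0001
  pos 9: 1011 XOR 1101 = 0110
  pos 10: 1100 XOR 1101 = 0001
Remainder = 011 (nonzero — an error is detected).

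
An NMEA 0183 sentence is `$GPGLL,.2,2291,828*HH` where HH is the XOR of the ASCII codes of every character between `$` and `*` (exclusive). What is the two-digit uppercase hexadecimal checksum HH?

5A

XOR the ASCII codes of the payload characters:
  'G' = 0x47 → acc = 0x47
  'P' = 0x50 → acc = 0x17
  'G' = 0x47 → acc = 0x50
  'L' = 0x4C → acc = 0x1C
  'L' = 0x4C → acc = 0x50
  ',' = 0x2C → acc = 0x7C
  '.' = 0x2E → acc = 0x52
  '2' = 0x32 → acc = 0x60
  ',' = 0x2C → acc = 0x4C
  '2' = 0x32 → acc = 0x7E
  '2' = 0x32 → acc = 0x4C
  '9' = 0x39 → acc = 0x75
  '1' = 0x31 → acc = 0x44
  ',' = 0x2C → acc = 0x68
  '8' = 0x38 → acc = 0x50
  '2' = 0x32 → acc = 0x62
  '8' = 0x38 → acc = 0x5A
Checksum = 0x5A.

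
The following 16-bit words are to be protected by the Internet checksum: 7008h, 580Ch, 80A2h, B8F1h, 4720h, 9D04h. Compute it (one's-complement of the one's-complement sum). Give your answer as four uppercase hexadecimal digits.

1A32

One's-complement addition (fold any carry out of bit 15 back into bit 0):
  0x7008 + 0x580C = 0x0C814
  0xC814 + 0x80A2 = 0x148B6 → wrap carry → 0x48B7
  0x48B7 + 0xB8F1 = 0x101A8 → wrap carry → 0x01A9
  0x01A9 + 0x4720 = 0x048C9
  0x48C9 + 0x9D04 = 0x0E5CD
One's-complement sum = 0xE5CD.
Checksum = ~0xE5CD & 0xFFFF = 0x1A32.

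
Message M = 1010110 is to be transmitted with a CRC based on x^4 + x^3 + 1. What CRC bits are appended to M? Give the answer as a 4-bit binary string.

0000

Append 4 zeros: 10101100000. Divide by 11001 (XOR where the leading bit is 1):
  pos 0: 10101 XOR 11001 = 01100
  pos 1: 11001 XOR 11001 = 00000
Remainder (last 4 bits) = 0000. This is the CRC / FCS.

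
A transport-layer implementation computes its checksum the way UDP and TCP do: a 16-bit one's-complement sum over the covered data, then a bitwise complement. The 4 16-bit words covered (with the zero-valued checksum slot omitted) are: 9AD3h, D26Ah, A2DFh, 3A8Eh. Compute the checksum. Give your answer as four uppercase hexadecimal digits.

B553

One's-complement addition (fold any carry out of bit 15 back into bit 0):
  0x9AD3 + 0xD26A = 0x16D3D → wrap carry → 0x6D3E
  0x6D3E + 0xA2DF = 0x1101D → wrap carry → 0x101E
  0x101E + 0x3A8E = 0x04AAC
One's-complement sum = 0x4AAC.
Checksum = ~0x4AAC & 0xFFFF = 0xB553.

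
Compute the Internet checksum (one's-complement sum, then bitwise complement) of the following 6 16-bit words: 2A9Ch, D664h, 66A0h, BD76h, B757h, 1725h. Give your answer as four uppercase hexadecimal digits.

0C6B

One's-complement addition (fold any carry out of bit 15 back into bit 0):
  0x2A9C + 0xD664 = 0x10100 → wrap carry → 0x0101
  0x0101 + 0x66A0 = 0x067A1
  0x67A1 + 0xBD76 = 0x12517 → wrap carry → 0x2518
  0x2518 + 0xB757 = 0x0DC6F
  0xDC6F + 0x1725 = 0x0F394
One's-complement sum = 0xF394.
Checksum = ~0xF394 & 0xFFFF = 0x0C6B.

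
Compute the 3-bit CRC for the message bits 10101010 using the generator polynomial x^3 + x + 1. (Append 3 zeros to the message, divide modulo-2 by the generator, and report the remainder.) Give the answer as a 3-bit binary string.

Append 3 zeros: 10101010000. Divide by 1011 (XOR where the leading bit is 1):
  pos 0: 1010 XOR 1011 = 0001
  pos 3: 1101 XOR 1011 = 0110
  pos 4: 1100 XOR 1011 = 0111
  pos 5: 1110 XOR 1011 = 0101
  pos 6: 1010 XOR 1011 = 0001
Remainder (last 3 bits) = 010. This is the CRC / FCS.

010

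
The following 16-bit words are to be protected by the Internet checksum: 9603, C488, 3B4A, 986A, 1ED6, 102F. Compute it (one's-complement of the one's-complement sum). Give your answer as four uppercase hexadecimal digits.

One's-complement addition (fold any carry out of bit 15 back into bit 0):
  0x9603 + 0xC488 = 0x15A8B → wrap carry → 0x5A8C
  0x5A8C + 0x3B4A = 0x095D6
  0x95D6 + 0x986A = 0x12E40 → wrap carry → 0x2E41
  0x2E41 + 0x1ED6 = 0x04D17
  0x4D17 + 0x102F = 0x05D46
One's-complement sum = 0x5D46.
Checksum = ~0x5D46 & 0xFFFF = 0xA2B9.

A2B9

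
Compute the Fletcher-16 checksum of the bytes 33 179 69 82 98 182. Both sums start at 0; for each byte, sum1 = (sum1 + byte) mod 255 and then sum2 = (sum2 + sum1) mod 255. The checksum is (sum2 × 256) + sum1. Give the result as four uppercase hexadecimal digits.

D085

Running sums (mod 255):
  after byte 0 (33): sum1=33, sum2=33
  after byte 1 (179): sum1=212, sum2=245
  after byte 2 (69): sum1=26, sum2=16
  after byte 3 (82): sum1=108, sum2=124
  after byte 4 (98): sum1=206, sum2=75
  after byte 5 (182): sum1=133, sum2=208
Checksum = sum2·256 + sum1 = 208·256 + 133 = 53381 = 0xD085.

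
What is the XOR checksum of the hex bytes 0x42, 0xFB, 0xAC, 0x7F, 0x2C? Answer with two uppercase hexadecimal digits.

46

XOR the bytes together:
  start with 0x42
  0x42 ⊕ 0xFB = 0xB9
  0xB9 ⊕ 0xAC = 0x15
  0x15 ⊕ 0x7F = 0x6A
  0x6A ⊕ 0x2C = 0x46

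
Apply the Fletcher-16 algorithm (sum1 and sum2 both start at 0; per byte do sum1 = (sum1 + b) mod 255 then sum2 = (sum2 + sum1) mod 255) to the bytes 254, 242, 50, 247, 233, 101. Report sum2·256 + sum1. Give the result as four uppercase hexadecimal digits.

A26B

Running sums (mod 255):
  after byte 0 (254): sum1=254, sum2=254
  after byte 1 (242): sum1=241, sum2=240
  after byte 2 (50): sum1=36, sum2=21
  after byte 3 (247): sum1=28, sum2=49
  after byte 4 (233): sum1=6, sum2=55
  after byte 5 (101): sum1=107, sum2=162
Checksum = sum2·256 + sum1 = 162·256 + 107 = 41579 = 0xA26B.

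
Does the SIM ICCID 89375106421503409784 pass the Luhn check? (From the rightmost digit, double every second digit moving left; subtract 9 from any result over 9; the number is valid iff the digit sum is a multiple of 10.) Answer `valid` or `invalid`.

invalid

From the right, keep odd positions and double even positions (subtract 9 from any doubled value over 9):
  doubled (positions 2,4,...): 7 9 8 0 2 8 0 1 6 7 → sum 48
  kept (positions 1,3,...): 4 7 0 3 5 2 6 1 7 9 → sum 44
Total = 92.
92 mod 10 = 2, so the number is invalid.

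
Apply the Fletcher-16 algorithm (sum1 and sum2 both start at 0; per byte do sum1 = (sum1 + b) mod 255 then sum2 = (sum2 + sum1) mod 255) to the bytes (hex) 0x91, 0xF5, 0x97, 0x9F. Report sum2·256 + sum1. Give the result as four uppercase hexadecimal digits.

Running sums (mod 255):
  after byte 0 (0x91): sum1=145, sum2=145
  after byte 1 (0xF5): sum1=135, sum2=25
  after byte 2 (0x97): sum1=31, sum2=56
  after byte 3 (0x9F): sum1=190, sum2=246
Checksum = sum2·256 + sum1 = 246·256 + 190 = 63166 = 0xF6BE.

F6BE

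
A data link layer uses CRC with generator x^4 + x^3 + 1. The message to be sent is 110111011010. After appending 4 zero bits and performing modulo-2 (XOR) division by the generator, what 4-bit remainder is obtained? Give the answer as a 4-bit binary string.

1011

Append 4 zeros: 1101110110100000. Divide by 11001 (XOR where the leading bit is 1):
  pos 0: 11011 XOR 11001 = 00010
  pos 3: 10101 XOR 11001 = 01100
  pos 4: 11001 XOR 11001 = 00000
  pos 10: 10000 XOR 11001 = 01001
  pos 11: 10010 XOR 11001 = 01011
Remainder (last 4 bits) = 1011. This is the CRC / FCS.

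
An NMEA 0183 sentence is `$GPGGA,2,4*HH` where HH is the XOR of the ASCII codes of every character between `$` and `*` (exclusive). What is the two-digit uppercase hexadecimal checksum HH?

50

XOR the ASCII codes of the payload characters:
  'G' = 0x47 → acc = 0x47
  'P' = 0x50 → acc = 0x17
  'G' = 0x47 → acc = 0x50
  'G' = 0x47 → acc = 0x17
  'A' = 0x41 → acc = 0x56
  ',' = 0x2C → acc = 0x7A
  '2' = 0x32 → acc = 0x48
  ',' = 0x2C → acc = 0x64
  '4' = 0x34 → acc = 0x50
Checksum = 0x50.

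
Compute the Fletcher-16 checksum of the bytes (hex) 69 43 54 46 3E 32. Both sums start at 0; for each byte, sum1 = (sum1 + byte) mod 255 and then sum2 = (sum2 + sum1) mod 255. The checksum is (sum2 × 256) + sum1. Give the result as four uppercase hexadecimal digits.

Running sums (mod 255):
  after byte 0 (69): sum1=105, sum2=105
  after byte 1 (43): sum1=172, sum2=22
  after byte 2 (54): sum1=1, sum2=23
  after byte 3 (46): sum1=71, sum2=94
  after byte 4 (3E): sum1=133, sum2=227
  after byte 5 (32): sum1=183, sum2=155
Checksum = sum2·256 + sum1 = 155·256 + 183 = 39863 = 0x9BB7.

9BB7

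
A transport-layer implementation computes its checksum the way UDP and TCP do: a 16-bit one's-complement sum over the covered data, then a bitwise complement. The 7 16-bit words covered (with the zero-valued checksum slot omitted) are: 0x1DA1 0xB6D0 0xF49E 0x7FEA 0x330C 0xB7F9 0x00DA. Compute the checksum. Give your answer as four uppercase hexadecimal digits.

CB24

One's-complement addition (fold any carry out of bit 15 back into bit 0):
  0x1DA1 + 0xB6D0 = 0x0D471
  0xD471 + 0xF49E = 0x1C90F → wrap carry → 0xC910
  0xC910 + 0x7FEA = 0x148FA → wrap carry → 0x48FB
  0x48FB + 0x330C = 0x07C07
  0x7C07 + 0xB7F9 = 0x13400 → wrap carry → 0x3401
  0x3401 + 0x00DA = 0x034DB
One's-complement sum = 0x34DB.
Checksum = ~0x34DB & 0xFFFF = 0xCB24.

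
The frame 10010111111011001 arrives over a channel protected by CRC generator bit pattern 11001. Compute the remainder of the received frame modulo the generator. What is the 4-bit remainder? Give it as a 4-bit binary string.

0000

Modulo-2 division of 10010111111011001 by 11001:
  pos 0: 10010 XOR 11001 = 01011
  pos 1: 10111 XOR 11001 = 01110
  pos 2: 11101 XOR 11001 = 00100
  pos 4: 10011 XOR 11001 = 01010
  pos 5: 10101 XOR 11001 = 01100
  pos 6: 11001 XOR 11001 = 00000
  pos 12: 11001 XOR 11001 = 00000
Remainder = 0000 (zero — the frame passes the CRC check).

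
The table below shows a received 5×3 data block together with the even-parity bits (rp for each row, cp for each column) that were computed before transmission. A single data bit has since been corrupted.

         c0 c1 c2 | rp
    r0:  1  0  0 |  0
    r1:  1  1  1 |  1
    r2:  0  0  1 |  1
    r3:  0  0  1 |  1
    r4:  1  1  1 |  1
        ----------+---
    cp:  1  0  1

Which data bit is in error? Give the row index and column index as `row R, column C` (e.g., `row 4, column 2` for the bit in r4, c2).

Recompute each row's even parity and compare to rp:
  r0: data parity 1, sent rp 0 → mismatch
  r1: data parity 1, sent rp 1 → ok
  r2: data parity 1, sent rp 1 → ok
  r3: data parity 1, sent rp 1 → ok
  r4: data parity 1, sent rp 1 → ok
Recompute each column's even parity and compare to cp:
  c0: data parity 1, sent cp 1 → ok
  c1: data parity 0, sent cp 0 → ok
  c2: data parity 0, sent cp 1 → mismatch
Exactly one row (r0) and one column (c2) fail → the flipped bit is at their intersection.

row 0, column 2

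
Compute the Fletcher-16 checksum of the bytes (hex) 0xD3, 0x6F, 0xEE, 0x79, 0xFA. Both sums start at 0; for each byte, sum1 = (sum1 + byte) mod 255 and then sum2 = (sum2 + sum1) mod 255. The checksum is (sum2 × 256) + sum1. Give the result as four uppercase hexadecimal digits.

Running sums (mod 255):
  after byte 0 (0xD3): sum1=211, sum2=211
  after byte 1 (0x6F): sum1=67, sum2=23
  after byte 2 (0xEE): sum1=50, sum2=73
  after byte 3 (0x79): sum1=171, sum2=244
  after byte 4 (0xFA): sum1=166, sum2=155
Checksum = sum2·256 + sum1 = 155·256 + 166 = 39846 = 0x9BA6.

9BA6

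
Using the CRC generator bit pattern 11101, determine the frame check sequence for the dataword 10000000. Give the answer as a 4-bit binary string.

Append 4 zeros: 100000000000. Divide by 11101 (XOR where the leading bit is 1):
  pos 0: 10000 XOR 11101 = 01101
  pos 1: 11010 XOR 11101 = 00111
  pos 3: 11100 XOR 11101 = 00001
  pos 7: 10000 XOR 11101 = 01101
Remainder (last 4 bits) = 1101. This is the CRC / FCS.

1101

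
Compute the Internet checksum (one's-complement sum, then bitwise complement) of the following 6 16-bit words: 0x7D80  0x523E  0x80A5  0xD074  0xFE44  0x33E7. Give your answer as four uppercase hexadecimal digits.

ACFA

One's-complement addition (fold any carry out of bit 15 back into bit 0):
  0x7D80 + 0x523E = 0x0CFBE
  0xCFBE + 0x80A5 = 0x15063 → wrap carry → 0x5064
  0x5064 + 0xD074 = 0x120D8 → wrap carry → 0x20D9
  0x20D9 + 0xFE44 = 0x11F1D → wrap carry → 0x1F1E
  0x1F1E + 0x33E7 = 0x05305
One's-complement sum = 0x5305.
Checksum = ~0x5305 & 0xFFFF = 0xACFA.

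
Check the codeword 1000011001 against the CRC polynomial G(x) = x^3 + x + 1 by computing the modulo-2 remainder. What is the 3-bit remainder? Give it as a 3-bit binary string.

000

Modulo-2 division of 1000011001 by 1011:
  pos 0: 1000 XOR 1011 = 0011
  pos 2: 1101 XOR 1011 = 0110
  pos 3: 1101 XOR 1011 = 0110
  pos 4: 1100 XOR 1011 = 0111
  pos 5: 1110 XOR 1011 = 0101
  pos 6: 1011 XOR 1011 = 0000
Remainder = 000 (zero — the frame passes the CRC check).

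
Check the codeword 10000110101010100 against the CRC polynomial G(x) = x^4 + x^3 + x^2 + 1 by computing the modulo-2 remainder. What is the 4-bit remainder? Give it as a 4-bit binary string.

0100

Modulo-2 division of 10000110101010100 by 11101:
  pos 0: 10000 XOR 11101 = 01101
  pos 1: 11011 XOR 11101 = 00110
  pos 3: 11010 XOR 11101 = 00111
  pos 5: 11110 XOR 11101 = 00011
  pos 8: 11101 XOR 11101 = 00000
Remainder = 0100 (nonzero — an error is detected).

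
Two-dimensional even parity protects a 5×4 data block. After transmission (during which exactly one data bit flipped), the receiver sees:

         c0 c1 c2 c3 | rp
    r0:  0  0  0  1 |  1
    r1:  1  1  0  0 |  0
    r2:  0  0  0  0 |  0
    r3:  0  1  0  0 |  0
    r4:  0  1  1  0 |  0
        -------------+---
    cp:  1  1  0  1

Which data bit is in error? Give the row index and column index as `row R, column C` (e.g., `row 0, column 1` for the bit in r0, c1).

row 3, column 2

Recompute each row's even parity and compare to rp:
  r0: data parity 1, sent rp 1 → ok
  r1: data parity 0, sent rp 0 → ok
  r2: data parity 0, sent rp 0 → ok
  r3: data parity 1, sent rp 0 → mismatch
  r4: data parity 0, sent rp 0 → ok
Recompute each column's even parity and compare to cp:
  c0: data parity 1, sent cp 1 → ok
  c1: data parity 1, sent cp 1 → ok
  c2: data parity 1, sent cp 0 → mismatch
  c3: data parity 1, sent cp 1 → ok
Exactly one row (r3) and one column (c2) fail → the flipped bit is at their intersection.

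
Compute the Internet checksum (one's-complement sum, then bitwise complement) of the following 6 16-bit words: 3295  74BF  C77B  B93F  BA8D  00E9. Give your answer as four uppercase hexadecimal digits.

1C79

One's-complement addition (fold any carry out of bit 15 back into bit 0):
  0x3295 + 0x74BF = 0x0A754
  0xA754 + 0xC77B = 0x16ECF → wrap carry → 0x6ED0
  0x6ED0 + 0xB93F = 0x1280F → wrap carry → 0x2810
  0x2810 + 0xBA8D = 0x0E29D
  0xE29D + 0x00E9 = 0x0E386
One's-complement sum = 0xE386.
Checksum = ~0xE386 & 0xFFFF = 0x1C79.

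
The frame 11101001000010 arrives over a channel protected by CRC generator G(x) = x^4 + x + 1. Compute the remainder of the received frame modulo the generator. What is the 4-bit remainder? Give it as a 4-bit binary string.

1000

Modulo-2 division of 11101001000010 by 10011:
  pos 0: 11101 XOR 10011 = 01110
  pos 1: 11100 XOR 10011 = 01111
  pos 2: 11110 XOR 10011 = 01101
  pos 3: 11011 XOR 10011 = 01000
  pos 4: 10000 XOR 10011 = 00011
  pos 7: 11000 XOR 10011 = 01011
  pos 8: 10111 XOR 10011 = 00100
Remainder = 1000 (nonzero — an error is detected).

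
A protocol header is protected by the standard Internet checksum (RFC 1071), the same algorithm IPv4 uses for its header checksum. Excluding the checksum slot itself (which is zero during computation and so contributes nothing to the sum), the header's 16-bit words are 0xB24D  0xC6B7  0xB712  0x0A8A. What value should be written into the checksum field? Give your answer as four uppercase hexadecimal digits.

One's-complement addition (fold any carry out of bit 15 back into bit 0):
  0xB24D + 0xC6B7 = 0x17904 → wrap carry → 0x7905
  0x7905 + 0xB712 = 0x13017 → wrap carry → 0x3018
  0x3018 + 0x0A8A = 0x03AA2
One's-complement sum = 0x3AA2.
Checksum = ~0x3AA2 & 0xFFFF = 0xC55D.

C55D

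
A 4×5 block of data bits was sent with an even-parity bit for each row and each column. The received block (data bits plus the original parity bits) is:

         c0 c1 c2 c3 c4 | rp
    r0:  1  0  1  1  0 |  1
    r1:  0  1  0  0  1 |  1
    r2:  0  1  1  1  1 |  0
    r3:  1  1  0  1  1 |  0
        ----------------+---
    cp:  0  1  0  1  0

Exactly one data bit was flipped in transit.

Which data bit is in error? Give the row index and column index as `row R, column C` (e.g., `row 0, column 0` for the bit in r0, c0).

row 1, column 4

Recompute each row's even parity and compare to rp:
  r0: data parity 1, sent rp 1 → ok
  r1: data parity 0, sent rp 1 → mismatch
  r2: data parity 0, sent rp 0 → ok
  r3: data parity 0, sent rp 0 → ok
Recompute each column's even parity and compare to cp:
  c0: data parity 0, sent cp 0 → ok
  c1: data parity 1, sent cp 1 → ok
  c2: data parity 0, sent cp 0 → ok
  c3: data parity 1, sent cp 1 → ok
  c4: data parity 1, sent cp 0 → mismatch
Exactly one row (r1) and one column (c4) fail → the flipped bit is at their intersection.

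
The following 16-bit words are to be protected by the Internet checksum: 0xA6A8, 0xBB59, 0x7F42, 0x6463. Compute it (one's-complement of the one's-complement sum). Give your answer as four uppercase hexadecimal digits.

One's-complement addition (fold any carry out of bit 15 back into bit 0):
  0xA6A8 + 0xBB59 = 0x16201 → wrap carry → 0x6202
  0x6202 + 0x7F42 = 0x0E144
  0xE144 + 0x6463 = 0x145A7 → wrap carry → 0x45A8
One's-complement sum = 0x45A8.
Checksum = ~0x45A8 & 0xFFFF = 0xBA57.

BA57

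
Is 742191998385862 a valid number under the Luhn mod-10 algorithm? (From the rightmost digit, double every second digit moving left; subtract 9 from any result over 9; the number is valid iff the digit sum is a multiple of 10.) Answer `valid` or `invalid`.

From the right, keep odd positions and double even positions (subtract 9 from any doubled value over 9):
  doubled (positions 2,4,...): 3 1 6 9 2 2 8 → sum 31
  kept (positions 1,3,...): 2 8 8 8 9 9 2 7 → sum 53
Total = 84.
84 mod 10 = 4, so the number is invalid.

invalid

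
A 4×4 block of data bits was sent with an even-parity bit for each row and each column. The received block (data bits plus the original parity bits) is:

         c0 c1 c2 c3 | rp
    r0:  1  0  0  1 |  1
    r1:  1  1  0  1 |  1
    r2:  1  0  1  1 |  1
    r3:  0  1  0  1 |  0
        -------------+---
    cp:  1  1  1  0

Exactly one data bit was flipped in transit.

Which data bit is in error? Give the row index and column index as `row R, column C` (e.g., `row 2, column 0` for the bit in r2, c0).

row 0, column 1

Recompute each row's even parity and compare to rp:
  r0: data parity 0, sent rp 1 → mismatch
  r1: data parity 1, sent rp 1 → ok
  r2: data parity 1, sent rp 1 → ok
  r3: data parity 0, sent rp 0 → ok
Recompute each column's even parity and compare to cp:
  c0: data parity 1, sent cp 1 → ok
  c1: data parity 0, sent cp 1 → mismatch
  c2: data parity 1, sent cp 1 → ok
  c3: data parity 0, sent cp 0 → ok
Exactly one row (r0) and one column (c1) fail → the flipped bit is at their intersection.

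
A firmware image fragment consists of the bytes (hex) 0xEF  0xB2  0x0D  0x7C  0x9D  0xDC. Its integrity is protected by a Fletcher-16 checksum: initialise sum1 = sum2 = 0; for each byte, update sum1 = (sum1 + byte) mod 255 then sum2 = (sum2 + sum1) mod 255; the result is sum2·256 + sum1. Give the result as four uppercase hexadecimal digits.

Running sums (mod 255):
  after byte 0 (0xEF): sum1=239, sum2=239
  after byte 1 (0xB2): sum1=162, sum2=146
  after byte 2 (0x0D): sum1=175, sum2=66
  after byte 3 (0x7C): sum1=44, sum2=110
  after byte 4 (0x9D): sum1=201, sum2=56
  after byte 5 (0xDC): sum1=166, sum2=222
Checksum = sum2·256 + sum1 = 222·256 + 166 = 56998 = 0xDEA6.

DEA6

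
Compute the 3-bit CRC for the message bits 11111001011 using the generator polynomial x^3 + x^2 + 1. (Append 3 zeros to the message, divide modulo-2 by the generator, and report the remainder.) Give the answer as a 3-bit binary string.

111

Append 3 zeros: 11111001011000. Divide by 1101 (XOR where the leading bit is 1):
  pos 0: 1111 XOR 1101 = 0010
  pos 2: 1010 XOR 1101 = 0111
  pos 3: 1110 XOR 1101 = 0011
  pos 5: 1110 XOR 1101 = 0011
  pos 7: 1111 XOR 1101 = 0010
  pos 9: 1000 XOR 1101 = 0101
  pos 10: 1010 XOR 1101 = 0111
Remainder (last 3 bits) = 111. This is the CRC / FCS.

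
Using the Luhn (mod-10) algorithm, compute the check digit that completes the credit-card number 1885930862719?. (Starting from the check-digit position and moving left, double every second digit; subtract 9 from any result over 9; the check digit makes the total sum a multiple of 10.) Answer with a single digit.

Partial digits right→left: 9 1 7 2 6 8 0 3 9 5 8 8 1
Double every second digit counting from the check-digit position (so the 1st, 3rd, 5th, ... of the partial from the right).
  doubled (with −9 where >9): 9 5 3 0 9 7 2 → sum 35
  kept as-is: 1 2 8 3 5 8 → sum 27
Total = 35 + 27 = 62.
Check digit = (10 − (62 mod 10)) mod 10 = 8.

8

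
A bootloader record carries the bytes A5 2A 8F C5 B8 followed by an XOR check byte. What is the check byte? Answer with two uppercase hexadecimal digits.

XOR the bytes together:
  start with 0xA5
  0xA5 ⊕ 0x2A = 0x8F
  0x8F ⊕ 0x8F = 0x00
  0x00 ⊕ 0xC5 = 0xC5
  0xC5 ⊕ 0xB8 = 0x7D

7D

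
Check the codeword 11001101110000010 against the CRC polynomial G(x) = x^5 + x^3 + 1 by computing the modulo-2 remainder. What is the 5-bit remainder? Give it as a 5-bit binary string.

10011

Modulo-2 division of 11001101110000010 by 101001:
  pos 0: 110011 XOR 101001 = 011010
  pos 1: 110100 XOR 101001 = 011101
  pos 2: 111011 XOR 101001 = 010010
  pos 3: 100101 XOR 101001 = 001100
  pos 5: 110010 XOR 101001 = 011011
  pos 6: 110110 XOR 101001 = 011111
  pos 7: 111110 XOR 101001 = 010111
  pos 8: 101110 XOR 101001 = 000111
  pos 11: 111010 XOR 101001 = 010011
Remainder = 10011 (nonzero — an error is detected).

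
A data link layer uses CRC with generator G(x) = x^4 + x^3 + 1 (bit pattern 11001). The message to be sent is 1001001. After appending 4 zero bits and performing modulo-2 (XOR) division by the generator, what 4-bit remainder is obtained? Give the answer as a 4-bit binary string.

Append 4 zeros: 10010010000. Divide by 11001 (XOR where the leading bit is 1):
  pos 0: 10010 XOR 11001 = 01011
  pos 1: 10110 XOR 11001 = 01111
  pos 2: 11111 XOR 11001 = 00110
  pos 4: 11000 XOR 11001 = 00001
Remainder (last 4 bits) = 0100. This is the CRC / FCS.

0100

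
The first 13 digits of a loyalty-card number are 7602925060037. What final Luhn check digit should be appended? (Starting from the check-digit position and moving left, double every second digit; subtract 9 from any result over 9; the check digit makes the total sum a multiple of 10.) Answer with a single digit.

4

Partial digits right→left: 7 3 0 0 6 0 5 2 9 2 0 6 7
Double every second digit counting from the check-digit position (so the 1st, 3rd, 5th, ... of the partial from the right).
  doubled (with −9 where >9): 5 0 3 1 9 0 5 → sum 23
  kept as-is: 3 0 0 2 2 6 → sum 13
Total = 23 + 13 = 36.
Check digit = (10 − (36 mod 10)) mod 10 = 4.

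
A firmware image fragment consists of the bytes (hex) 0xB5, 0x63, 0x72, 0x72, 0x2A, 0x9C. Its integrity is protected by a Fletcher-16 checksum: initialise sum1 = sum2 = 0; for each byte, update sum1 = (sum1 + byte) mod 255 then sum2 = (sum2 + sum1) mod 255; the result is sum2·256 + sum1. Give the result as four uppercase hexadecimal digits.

45C4

Running sums (mod 255):
  after byte 0 (0xB5): sum1=181, sum2=181
  after byte 1 (0x63): sum1=25, sum2=206
  after byte 2 (0x72): sum1=139, sum2=90
  after byte 3 (0x72): sum1=253, sum2=88
  after byte 4 (0x2A): sum1=40, sum2=128
  after byte 5 (0x9C): sum1=196, sum2=69
Checksum = sum2·256 + sum1 = 69·256 + 196 = 17860 = 0x45C4.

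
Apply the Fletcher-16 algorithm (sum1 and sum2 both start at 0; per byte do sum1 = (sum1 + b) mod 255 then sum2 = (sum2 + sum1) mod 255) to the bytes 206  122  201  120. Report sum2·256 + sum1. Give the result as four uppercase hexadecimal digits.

B68B

Running sums (mod 255):
  after byte 0 (206): sum1=206, sum2=206
  after byte 1 (122): sum1=73, sum2=24
  after byte 2 (201): sum1=19, sum2=43
  after byte 3 (120): sum1=139, sum2=182
Checksum = sum2·256 + sum1 = 182·256 + 139 = 46731 = 0xB68B.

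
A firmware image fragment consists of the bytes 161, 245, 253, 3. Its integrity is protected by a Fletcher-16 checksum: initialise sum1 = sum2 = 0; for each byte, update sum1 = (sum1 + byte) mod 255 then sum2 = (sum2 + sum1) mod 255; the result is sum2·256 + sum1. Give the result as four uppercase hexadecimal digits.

Running sums (mod 255):
  after byte 0 (161): sum1=161, sum2=161
  after byte 1 (245): sum1=151, sum2=57
  after byte 2 (253): sum1=149, sum2=206
  after byte 3 (3): sum1=152, sum2=103
Checksum = sum2·256 + sum1 = 103·256 + 152 = 26520 = 0x6798.

6798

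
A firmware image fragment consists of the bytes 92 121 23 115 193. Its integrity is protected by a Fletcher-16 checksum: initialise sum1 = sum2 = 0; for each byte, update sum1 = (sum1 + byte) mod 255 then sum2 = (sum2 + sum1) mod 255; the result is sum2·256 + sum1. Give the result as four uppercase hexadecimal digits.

Running sums (mod 255):
  after byte 0 (92): sum1=92, sum2=92
  after byte 1 (121): sum1=213, sum2=50
  after byte 2 (23): sum1=236, sum2=31
  after byte 3 (115): sum1=96, sum2=127
  after byte 4 (193): sum1=34, sum2=161
Checksum = sum2·256 + sum1 = 161·256 + 34 = 41250 = 0xA122.

A122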